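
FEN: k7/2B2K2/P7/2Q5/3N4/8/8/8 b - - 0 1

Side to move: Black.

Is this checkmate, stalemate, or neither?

stalemate

Black to move; black king on a8.
In check: no.
King squares — a7: attacked by Qc5; b7: attacked by Pa6; b8: attacked by Bc7.
Legal moves for Black: none.
Not in check and no legal moves → stalemate.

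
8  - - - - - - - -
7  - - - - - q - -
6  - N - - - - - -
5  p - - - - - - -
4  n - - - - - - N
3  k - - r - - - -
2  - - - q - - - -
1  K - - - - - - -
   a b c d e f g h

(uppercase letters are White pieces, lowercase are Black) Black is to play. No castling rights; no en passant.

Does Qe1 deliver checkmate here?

After Qe1: white king on a1; in check: yes, from the black queen on e1.
King squares — b1: attacked by Qe1; a2: attacked by Ka3; b2: attacked by Ka3.
White has no legal moves → checkmate.

yes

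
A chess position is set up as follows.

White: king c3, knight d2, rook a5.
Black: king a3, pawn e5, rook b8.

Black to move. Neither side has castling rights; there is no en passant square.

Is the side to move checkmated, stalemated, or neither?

Black to move; black king on a3.
In check: yes, from the white rook on a5.
King squares — a2: attacked by Ra5; b2: attacked by Kc3; b3: attacked by Nd2; a4: attacked by Ra5; b4: attacked by Kc3.
Legal moves for Black: none.
In check with no legal moves → checkmate.

checkmate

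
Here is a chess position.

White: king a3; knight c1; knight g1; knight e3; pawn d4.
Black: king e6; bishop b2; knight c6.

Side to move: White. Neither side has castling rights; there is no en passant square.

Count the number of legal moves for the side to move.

White to move; king on a3.
In check: yes, from the black bishop on b2.
Legal moves: Ka4, Kb3, Kxb2, Ka2.
Count: 4.

4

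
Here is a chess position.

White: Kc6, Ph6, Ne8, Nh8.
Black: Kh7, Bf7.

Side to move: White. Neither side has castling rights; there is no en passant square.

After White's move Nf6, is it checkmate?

no

After Nf6: black king on h7; in check: yes, from the white knight on f6.
Black has 2 legal replies: Kxh8, Kxh6.
In check but a legal move exists → not checkmate.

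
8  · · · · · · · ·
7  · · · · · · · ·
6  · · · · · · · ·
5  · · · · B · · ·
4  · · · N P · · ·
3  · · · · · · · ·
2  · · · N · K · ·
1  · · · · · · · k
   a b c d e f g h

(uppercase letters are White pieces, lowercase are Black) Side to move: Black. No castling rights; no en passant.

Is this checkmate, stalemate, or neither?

stalemate

Black to move; black king on h1.
In check: no.
King squares — g1: attacked by Kf2; g2: attacked by Kf2; h2: attacked by Be5.
Legal moves for Black: none.
Not in check and no legal moves → stalemate.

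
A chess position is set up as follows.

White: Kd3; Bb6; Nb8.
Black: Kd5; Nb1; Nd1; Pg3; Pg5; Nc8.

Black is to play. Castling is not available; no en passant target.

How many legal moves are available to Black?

16

Black to move; king on d5.
In check: no.
Legal moves: Ne7, Na7, Nd6, Nxb6, Ke6, Kd6, Ke5, Ne3, Ndc3, Nf2+, Nb2+, Nbc3, Na3, Nd2, g4, g2.
Count: 16.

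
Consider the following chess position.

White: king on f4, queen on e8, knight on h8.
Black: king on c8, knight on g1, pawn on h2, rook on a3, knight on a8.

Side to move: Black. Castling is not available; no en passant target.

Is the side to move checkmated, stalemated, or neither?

neither

Black to move; black king on c8.
In check: yes, from the white queen on e8.
Legal moves for Black: Kc7, Kb7.
Black is in check but has 2 legal moves → neither.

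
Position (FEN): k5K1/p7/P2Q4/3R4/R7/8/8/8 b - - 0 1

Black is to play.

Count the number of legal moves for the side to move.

0

Black to move; king on a8.
In check: no.
Legal moves: none.
Count: 0.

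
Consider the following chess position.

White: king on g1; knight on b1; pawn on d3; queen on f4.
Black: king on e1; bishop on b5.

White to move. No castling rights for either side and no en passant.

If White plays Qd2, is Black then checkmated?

After Qd2: black king on e1; in check: yes, from the white queen on d2.
King squares — d1: attacked by Qd2; f1: attacked by Kg1; d2: attacked by Nb1; e2: attacked by Qd2; f2: attacked by Kg1.
Black has no legal moves → checkmate.

yes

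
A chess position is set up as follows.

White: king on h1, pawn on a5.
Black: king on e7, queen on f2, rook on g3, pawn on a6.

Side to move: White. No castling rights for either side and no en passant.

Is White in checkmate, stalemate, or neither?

White to move; white king on h1.
In check: no.
King squares — g1: attacked by Qf2; g2: attacked by Qf2; h2: attacked by Qf2.
Legal moves for White: none.
Not in check and no legal moves → stalemate.

stalemate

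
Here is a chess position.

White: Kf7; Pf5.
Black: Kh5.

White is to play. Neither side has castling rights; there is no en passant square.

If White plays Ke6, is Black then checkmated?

no

After Ke6: black king on h5; in check: no.
Black is not in check, so this cannot be checkmate.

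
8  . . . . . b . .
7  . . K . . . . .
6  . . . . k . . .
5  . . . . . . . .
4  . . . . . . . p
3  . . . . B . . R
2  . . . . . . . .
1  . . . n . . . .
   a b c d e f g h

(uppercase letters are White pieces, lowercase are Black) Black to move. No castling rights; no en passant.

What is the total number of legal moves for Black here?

Black to move; king on e6.
In check: no.
Legal moves: Bg7, Be7, Bh6, Bd6+, Bc5, Bb4, Ba3, Kf7, Ke7, Kf6, Kf5, Ke5, Kd5, Nxe3, Nc3, Nf2, Nb2.
Count: 17.

17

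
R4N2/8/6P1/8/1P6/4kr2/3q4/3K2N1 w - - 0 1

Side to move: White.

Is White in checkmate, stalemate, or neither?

checkmate

White to move; white king on d1.
In check: yes, from the black queen on d2.
King squares — c1: attacked by Qd2; e1: attacked by Qd2; c2: attacked by Qd2; d2: attacked by Ke3; e2: attacked by Qd2.
Legal moves for White: none.
In check with no legal moves → checkmate.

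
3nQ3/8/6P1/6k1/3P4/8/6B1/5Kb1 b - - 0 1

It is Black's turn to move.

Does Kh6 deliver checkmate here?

After Kh6: white king on f1; in check: no.
White is not in check, so this cannot be checkmate.

no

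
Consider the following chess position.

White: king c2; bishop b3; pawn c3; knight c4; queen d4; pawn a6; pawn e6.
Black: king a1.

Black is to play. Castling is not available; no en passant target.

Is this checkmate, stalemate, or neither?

stalemate

Black to move; black king on a1.
In check: no.
King squares — b1: attacked by Kc2; a2: attacked by Bb3; b2: attacked by Kc2.
Legal moves for Black: none.
Not in check and no legal moves → stalemate.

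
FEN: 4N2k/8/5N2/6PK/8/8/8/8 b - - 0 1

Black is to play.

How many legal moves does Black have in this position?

Black to move; king on h8.
In check: no.
Legal moves: none.
Count: 0.

0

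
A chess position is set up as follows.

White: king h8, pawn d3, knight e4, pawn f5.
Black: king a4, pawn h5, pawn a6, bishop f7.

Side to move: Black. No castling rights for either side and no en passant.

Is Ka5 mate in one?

After Ka5: white king on h8; in check: no.
White is not in check, so this cannot be checkmate.

no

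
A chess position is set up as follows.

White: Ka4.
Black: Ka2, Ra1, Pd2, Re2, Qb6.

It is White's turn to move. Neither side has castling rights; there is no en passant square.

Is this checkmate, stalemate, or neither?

stalemate

White to move; white king on a4.
In check: no.
King squares — a3: attacked by Ka2; b3: attacked by Ka2; b4: attacked by Qb6; a5: attacked by Qb6; b5: attacked by Qb6.
Legal moves for White: none.
Not in check and no legal moves → stalemate.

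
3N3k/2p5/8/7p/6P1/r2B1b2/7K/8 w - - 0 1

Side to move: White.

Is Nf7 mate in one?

no

After Nf7: black king on h8; in check: yes, from the white knight on f7.
Black has 2 legal replies: Kg8, Kg7.
In check but a legal move exists → not checkmate.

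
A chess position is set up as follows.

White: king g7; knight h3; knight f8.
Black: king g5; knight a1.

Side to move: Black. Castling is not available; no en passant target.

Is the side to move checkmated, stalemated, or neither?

Black to move; black king on g5.
In check: yes, from the white knight on h3.
King squares — f4: attacked by Nh3; g4: available; h4: available; f5: available; h5: available; f6: attacked by Kg7; g6: attacked by Kg7; h6: attacked by Kg7.
Legal moves for Black: Kh5, Kf5, Kh4, Kg4.
Black is in check but has 4 legal moves → neither.

neither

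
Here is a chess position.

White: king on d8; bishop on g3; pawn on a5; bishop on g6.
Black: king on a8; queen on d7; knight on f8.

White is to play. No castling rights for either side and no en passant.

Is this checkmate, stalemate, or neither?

checkmate

White to move; white king on d8.
In check: yes, from the black queen on d7.
King squares — c7: attacked by Qd7; d7: attacked by Nf8; e7: attacked by Qd7; c8: attacked by Qd7; e8: attacked by Qd7.
Legal moves for White: none.
In check with no legal moves → checkmate.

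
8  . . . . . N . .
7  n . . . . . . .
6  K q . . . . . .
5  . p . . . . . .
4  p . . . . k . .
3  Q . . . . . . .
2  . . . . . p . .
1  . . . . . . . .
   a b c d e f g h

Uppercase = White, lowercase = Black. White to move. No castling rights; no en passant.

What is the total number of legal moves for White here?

1

White to move; king on a6.
In check: yes, from the black queen on b6.
Legal moves: Kxb6.
Count: 1.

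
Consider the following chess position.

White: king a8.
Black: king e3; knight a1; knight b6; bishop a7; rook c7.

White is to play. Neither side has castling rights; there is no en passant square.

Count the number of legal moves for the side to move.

0

White to move; king on a8.
In check: yes, from the black knight on b6.
Legal moves: none.
Count: 0.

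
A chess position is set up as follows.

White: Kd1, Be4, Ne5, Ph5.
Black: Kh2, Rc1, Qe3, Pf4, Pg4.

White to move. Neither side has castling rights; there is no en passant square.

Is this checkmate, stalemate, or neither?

White to move; white king on d1.
In check: yes, from the black rook on c1.
King squares — c1: attacked by Qe3; e1: attacked by Rc1; c2: attacked by Rc1; d2: attacked by Qe3; e2: attacked by Qe3.
Legal moves for White: none.
In check with no legal moves → checkmate.

checkmate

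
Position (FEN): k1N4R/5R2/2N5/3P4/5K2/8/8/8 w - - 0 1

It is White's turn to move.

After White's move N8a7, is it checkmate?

yes

After N8a7: black king on a8; in check: yes, from the white rook on h8.
King squares — a7: attacked by Nc6; b7: attacked by Rf7; b8: attacked by Nc6.
Black has no legal moves → checkmate.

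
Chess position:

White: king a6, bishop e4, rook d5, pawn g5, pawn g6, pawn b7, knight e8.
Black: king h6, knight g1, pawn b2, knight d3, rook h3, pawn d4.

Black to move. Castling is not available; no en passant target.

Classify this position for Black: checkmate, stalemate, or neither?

Black to move; black king on h6.
In check: yes, from the white pawn on g5.
Legal moves for Black: Kh5.
Black is in check but has 1 legal move → neither.

neither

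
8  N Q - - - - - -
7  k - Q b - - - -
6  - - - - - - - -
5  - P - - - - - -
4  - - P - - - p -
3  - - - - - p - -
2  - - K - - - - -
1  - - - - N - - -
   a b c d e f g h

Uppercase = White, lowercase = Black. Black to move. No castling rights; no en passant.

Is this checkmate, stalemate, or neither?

checkmate

Black to move; black king on a7.
In check: yes, from the white queen on c7 and the white queen on b8.
King squares — a6: attacked by Pb5; b6: attacked by Qc7; b7: attacked by Qc7; a8: attacked by Qb8; b8: attacked by Qc7.
Legal moves for Black: none.
In check with no legal moves → checkmate.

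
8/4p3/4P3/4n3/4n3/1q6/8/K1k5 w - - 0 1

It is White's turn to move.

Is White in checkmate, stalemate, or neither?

White to move; white king on a1.
In check: no.
King squares — b1: attacked by Kc1; a2: attacked by Qb3; b2: attacked by Kc1.
Legal moves for White: none.
Not in check and no legal moves → stalemate.

stalemate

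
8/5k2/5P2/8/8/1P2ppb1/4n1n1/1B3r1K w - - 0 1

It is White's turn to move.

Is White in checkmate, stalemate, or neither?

White to move; white king on h1.
In check: yes, from the black rook on f1.
King squares — g1: attacked by Rf1; g2: attacked by Pf3; h2: attacked by Bg3.
Legal moves for White: none.
In check with no legal moves → checkmate.

checkmate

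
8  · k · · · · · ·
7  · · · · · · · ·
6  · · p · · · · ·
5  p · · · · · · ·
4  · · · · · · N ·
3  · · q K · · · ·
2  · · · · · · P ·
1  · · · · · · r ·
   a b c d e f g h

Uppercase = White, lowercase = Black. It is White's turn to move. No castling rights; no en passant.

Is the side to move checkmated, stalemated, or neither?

White to move; white king on d3.
In check: yes, from the black queen on c3.
Legal moves for White: Ke4, Kxc3, Ke2.
White is in check but has 3 legal moves → neither.

neither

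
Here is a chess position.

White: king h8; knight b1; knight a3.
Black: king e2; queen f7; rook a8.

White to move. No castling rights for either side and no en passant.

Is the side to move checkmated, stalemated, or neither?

checkmate

White to move; white king on h8.
In check: yes, from the black rook on a8.
King squares — g7: attacked by Qf7; h7: attacked by Qf7; g8: attacked by Qf7.
Legal moves for White: none.
In check with no legal moves → checkmate.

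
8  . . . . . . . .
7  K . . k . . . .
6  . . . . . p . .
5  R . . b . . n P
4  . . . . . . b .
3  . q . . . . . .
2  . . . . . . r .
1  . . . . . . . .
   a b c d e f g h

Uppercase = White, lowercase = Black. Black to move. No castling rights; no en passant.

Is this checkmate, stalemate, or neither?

Black to move; black king on d7.
In check: no.
Legal moves for Black include: Ke8, Kd8, Kc8, Ke7, Kc7, Ke6, Kd6, Kc6, Nh7, Nf7, Ne6, Ne4, Nh3, Nf3, Bg8, Ba8, Bf7, Bb7, ... (list truncated; more exist).
Black has legal moves and is not in check → neither.

neither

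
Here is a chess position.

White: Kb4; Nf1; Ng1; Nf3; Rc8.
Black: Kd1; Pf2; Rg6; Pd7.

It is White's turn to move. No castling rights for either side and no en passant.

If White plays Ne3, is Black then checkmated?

yes

After Ne3: black king on d1; in check: yes, from the white knight on e3.
King squares — c1: attacked by Rc8; e1: attacked by Nf3; c2: attacked by Ne3; d2: attacked by Nf3; e2: attacked by Ng1.
Black has no legal moves → checkmate.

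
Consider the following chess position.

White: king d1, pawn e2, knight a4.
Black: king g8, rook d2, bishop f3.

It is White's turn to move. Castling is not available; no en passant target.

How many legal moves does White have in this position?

White to move; king on d1.
In check: yes, from the black rook on d2.
Legal moves: Kxd2, Ke1, Kc1.
Count: 3.

3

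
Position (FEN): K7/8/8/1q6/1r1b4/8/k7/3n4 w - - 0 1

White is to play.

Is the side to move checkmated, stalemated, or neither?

White to move; white king on a8.
In check: no.
King squares — a7: attacked by Bd4; b7: attacked by Qb5; b8: attacked by Qb5.
Legal moves for White: none.
Not in check and no legal moves → stalemate.

stalemate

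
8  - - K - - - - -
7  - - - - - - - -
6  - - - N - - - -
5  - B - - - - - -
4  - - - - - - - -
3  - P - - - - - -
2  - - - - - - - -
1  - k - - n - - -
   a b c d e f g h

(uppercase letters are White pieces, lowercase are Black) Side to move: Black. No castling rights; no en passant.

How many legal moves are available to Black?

Black to move; king on b1.
In check: no.
Legal moves: Nf3, Nd3, Ng2, Nc2, Kc2, Kb2, Ka2, Kc1, Ka1.
Count: 9.

9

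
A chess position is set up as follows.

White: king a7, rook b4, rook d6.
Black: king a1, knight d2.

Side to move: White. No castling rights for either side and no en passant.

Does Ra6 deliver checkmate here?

yes

After Ra6: black king on a1; in check: yes, from the white rook on a6.
King squares — b1: attacked by Rb4; a2: attacked by Ra6; b2: attacked by Rb4.
Black has no legal moves → checkmate.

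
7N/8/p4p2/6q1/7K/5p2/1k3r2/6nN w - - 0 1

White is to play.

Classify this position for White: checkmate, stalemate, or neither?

White to move; white king on h4.
In check: yes, from the black queen on g5.
King squares — g3: attacked by Qg5; h3: attacked by Ng1; g4: attacked by Qg5; g5: attacked by Pf6; h5: attacked by Qg5.
Legal moves for White: none.
In check with no legal moves → checkmate.

checkmate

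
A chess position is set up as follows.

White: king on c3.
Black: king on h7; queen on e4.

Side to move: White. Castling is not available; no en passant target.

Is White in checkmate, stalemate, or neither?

White to move; white king on c3.
In check: no.
Legal moves for White: Kb3, Kd2, Kb2.
White has 3 legal moves and is not in check → neither.

neither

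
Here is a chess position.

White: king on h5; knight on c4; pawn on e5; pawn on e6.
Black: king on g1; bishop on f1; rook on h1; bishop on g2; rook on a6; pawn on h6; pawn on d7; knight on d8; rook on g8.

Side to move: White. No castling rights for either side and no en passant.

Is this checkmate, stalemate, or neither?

White to move; white king on h5.
In check: yes, from the black rook on h1.
King squares — g4: attacked by Rg8; h4: attacked by Rh1; g5: attacked by Ph6; g6: attacked by Rg8; h6: attacked by Rh1.
Legal moves for White: none.
In check with no legal moves → checkmate.

checkmate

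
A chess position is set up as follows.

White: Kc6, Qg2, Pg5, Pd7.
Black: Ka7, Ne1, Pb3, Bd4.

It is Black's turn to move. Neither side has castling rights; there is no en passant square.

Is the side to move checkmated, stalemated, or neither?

Black to move; black king on a7.
In check: no.
Legal moves for Black include: Kb8, Ka8, Ka6, Bh8, Bg7, Bf6, Bb6, Be5, Bc5, Be3, Bc3, Bf2, Bb2, Bg1, Ba1, Nf3, Nd3, Nxg2, ... (list truncated; more exist).
Black has legal moves and is not in check → neither.

neither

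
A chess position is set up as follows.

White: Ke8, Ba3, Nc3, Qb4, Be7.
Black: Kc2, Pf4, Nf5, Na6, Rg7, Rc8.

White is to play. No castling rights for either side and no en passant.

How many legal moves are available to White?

2

White to move; king on e8.
In check: yes, from the black rook on c8.
Legal moves: Kd7, Bd8.
Count: 2.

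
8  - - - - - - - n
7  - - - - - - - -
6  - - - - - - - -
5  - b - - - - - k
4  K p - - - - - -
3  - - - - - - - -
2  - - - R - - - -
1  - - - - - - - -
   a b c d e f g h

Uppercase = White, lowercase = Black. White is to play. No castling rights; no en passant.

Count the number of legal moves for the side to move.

White to move; king on a4.
In check: yes, from the black bishop on b5.
Legal moves: Kxb5, Ka5, Kxb4, Kb3.
Count: 4.

4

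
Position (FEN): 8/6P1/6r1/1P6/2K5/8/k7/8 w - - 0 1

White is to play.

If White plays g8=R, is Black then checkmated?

After g8=R: black king on a2; in check: no.
Black is not in check, so this cannot be checkmate.

no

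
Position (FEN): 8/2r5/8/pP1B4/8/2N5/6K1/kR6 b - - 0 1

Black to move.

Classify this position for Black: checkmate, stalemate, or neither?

Black to move; black king on a1.
In check: yes, from the white rook on b1.
King squares — b1: attacked by Nc3; a2: attacked by Nc3; b2: attacked by Rb1.
Legal moves for Black: none.
In check with no legal moves → checkmate.

checkmate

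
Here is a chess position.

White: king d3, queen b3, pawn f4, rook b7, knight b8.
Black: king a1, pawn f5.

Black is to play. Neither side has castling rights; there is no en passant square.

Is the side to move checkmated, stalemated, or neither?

stalemate

Black to move; black king on a1.
In check: no.
King squares — b1: attacked by Qb3; a2: attacked by Qb3; b2: attacked by Qb3.
Legal moves for Black: none.
Not in check and no legal moves → stalemate.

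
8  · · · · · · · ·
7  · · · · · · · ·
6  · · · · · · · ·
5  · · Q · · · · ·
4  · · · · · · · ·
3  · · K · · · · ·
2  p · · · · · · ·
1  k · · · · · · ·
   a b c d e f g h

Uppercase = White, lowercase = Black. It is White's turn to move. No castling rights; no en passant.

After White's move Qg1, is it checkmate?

After Qg1: black king on a1; in check: yes, from the white queen on g1.
King squares — b1: attacked by Qg1; a2: own pawn; b2: attacked by Kc3.
Black has no legal moves → checkmate.

yes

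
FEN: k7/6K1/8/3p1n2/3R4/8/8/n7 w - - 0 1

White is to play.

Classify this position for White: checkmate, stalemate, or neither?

White to move; white king on g7.
In check: yes, from the black knight on f5.
King squares — f6: available; g6: available; h6: attacked by Nf5; f7: available; h7: available; f8: available; g8: available; h8: available.
Legal moves for White: Kh8, Kg8, Kf8, Kh7, Kf7, Kg6, Kf6.
White is in check but has 7 legal moves → neither.

neither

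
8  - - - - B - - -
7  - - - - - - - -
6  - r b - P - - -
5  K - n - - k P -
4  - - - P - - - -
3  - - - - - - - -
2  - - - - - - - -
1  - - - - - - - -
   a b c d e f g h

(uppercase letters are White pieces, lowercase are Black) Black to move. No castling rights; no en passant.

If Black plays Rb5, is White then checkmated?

yes

After Rb5: white king on a5; in check: yes, from the black rook on b5.
King squares — a4: attacked by Nc5; b4: attacked by Rb5; b5: attacked by Bc6; a6: attacked by Nc5; b6: attacked by Rb5.
White has no legal moves → checkmate.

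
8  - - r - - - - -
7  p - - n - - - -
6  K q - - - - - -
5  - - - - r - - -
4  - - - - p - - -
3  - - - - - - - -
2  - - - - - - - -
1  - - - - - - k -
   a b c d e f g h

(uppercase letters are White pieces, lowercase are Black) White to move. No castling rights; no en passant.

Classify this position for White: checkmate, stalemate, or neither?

White to move; white king on a6.
In check: yes, from the black queen on b6.
King squares — a5: attacked by Re5; b5: attacked by Re5; b6: attacked by Pa7; a7: attacked by Qb6; b7: attacked by Qb6.
Legal moves for White: none.
In check with no legal moves → checkmate.

checkmate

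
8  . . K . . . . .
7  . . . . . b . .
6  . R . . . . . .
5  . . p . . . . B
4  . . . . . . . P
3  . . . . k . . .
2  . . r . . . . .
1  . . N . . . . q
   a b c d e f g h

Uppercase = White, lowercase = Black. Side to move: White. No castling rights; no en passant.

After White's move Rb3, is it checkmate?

no

After Rb3: black king on e3; in check: yes, from the white rook on b3.
Black has 7 legal replies: Kf4, Ke4, Kd4, Kf2, Kd2, Bxb3, Rc3.
In check but a legal move exists → not checkmate.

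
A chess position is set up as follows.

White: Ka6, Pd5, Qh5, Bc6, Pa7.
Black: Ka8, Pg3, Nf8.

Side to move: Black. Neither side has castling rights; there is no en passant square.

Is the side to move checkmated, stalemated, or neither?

Black to move; black king on a8.
In check: yes, from the white bishop on c6.
King squares — a7: attacked by Ka6; b7: attacked by Ka6; b8: attacked by Pa7.
Legal moves for Black: none.
In check with no legal moves → checkmate.

checkmate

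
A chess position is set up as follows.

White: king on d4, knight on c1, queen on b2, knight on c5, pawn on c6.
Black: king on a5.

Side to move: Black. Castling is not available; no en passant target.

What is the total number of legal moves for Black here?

Black to move; king on a5.
In check: no.
Legal moves: none.
Count: 0.

0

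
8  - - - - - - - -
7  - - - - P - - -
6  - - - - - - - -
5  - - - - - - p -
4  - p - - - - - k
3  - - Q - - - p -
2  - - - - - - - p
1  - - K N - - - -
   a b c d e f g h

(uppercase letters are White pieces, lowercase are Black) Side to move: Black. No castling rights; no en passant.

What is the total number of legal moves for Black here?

11

Black to move; king on h4.
In check: no.
Legal moves: Kh5, Kg4, Kh3, bxc3, g4, b3, g2, h1=Q, h1=R, h1=B, h1=N.
Count: 11.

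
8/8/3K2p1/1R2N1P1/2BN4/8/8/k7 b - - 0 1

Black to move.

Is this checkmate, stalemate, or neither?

stalemate

Black to move; black king on a1.
In check: no.
King squares — b1: attacked by Rb5; a2: attacked by Bc4; b2: attacked by Rb5.
Legal moves for Black: none.
Not in check and no legal moves → stalemate.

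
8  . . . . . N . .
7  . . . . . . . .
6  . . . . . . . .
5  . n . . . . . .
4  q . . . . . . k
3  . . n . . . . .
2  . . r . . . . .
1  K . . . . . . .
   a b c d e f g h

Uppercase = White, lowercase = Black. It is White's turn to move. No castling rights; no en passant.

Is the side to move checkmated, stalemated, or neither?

White to move; white king on a1.
In check: yes, from the black queen on a4.
King squares — b1: attacked by Nc3; a2: attacked by Rc2; b2: attacked by Rc2.
Legal moves for White: none.
In check with no legal moves → checkmate.

checkmate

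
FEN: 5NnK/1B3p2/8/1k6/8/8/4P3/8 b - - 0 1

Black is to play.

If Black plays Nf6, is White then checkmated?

After Nf6: white king on h8; in check: no.
White is not in check, so this cannot be checkmate.

no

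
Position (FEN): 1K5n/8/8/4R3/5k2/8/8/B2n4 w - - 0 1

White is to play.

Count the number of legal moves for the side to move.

White to move; king on b8.
In check: no.
Legal moves: Kc8, Ka8, Kc7, Kb7, Ka7, Re8, Re7, Re6, Rh5, Rg5, Rf5+, Rd5, Rc5, Rb5, Ra5, Re4+, Re3, Re2, Re1, Bd4, Bc3, Bb2.
Count: 22.

22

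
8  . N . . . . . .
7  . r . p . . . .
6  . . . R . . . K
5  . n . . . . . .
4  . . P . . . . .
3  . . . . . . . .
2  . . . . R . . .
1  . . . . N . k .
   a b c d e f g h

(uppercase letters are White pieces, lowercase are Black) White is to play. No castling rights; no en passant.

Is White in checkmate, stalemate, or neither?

White to move; white king on h6.
In check: no.
Legal moves for White include: Nxd7, Nc6, Na6, Kh7, Kg7, Kg6, Kh5, Kg5, Rxd7, Rg6+, Rf6, Rde6, Rc6, Rb6, Ra6, Rd5, Rd4, Rd3, ... (list truncated; more exist).
White has legal moves and is not in check → neither.

neither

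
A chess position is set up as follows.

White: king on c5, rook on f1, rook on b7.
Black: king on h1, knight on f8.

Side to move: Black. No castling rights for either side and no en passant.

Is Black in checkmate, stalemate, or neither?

Black to move; black king on h1.
In check: yes, from the white rook on f1.
Legal moves for Black: Kh2, Kg2.
Black is in check but has 2 legal moves → neither.

neither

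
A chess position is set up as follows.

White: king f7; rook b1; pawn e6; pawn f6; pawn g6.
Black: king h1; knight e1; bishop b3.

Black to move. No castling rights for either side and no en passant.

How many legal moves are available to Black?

10

Black to move; king on h1.
In check: no.
Legal moves: Bxe6+, Bd5, Bc4, Ba4, Bc2, Ba2, Bd1, Kh2, Kg2, Kg1.
Count: 10.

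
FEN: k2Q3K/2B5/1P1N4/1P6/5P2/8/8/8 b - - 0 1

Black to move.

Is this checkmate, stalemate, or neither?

checkmate

Black to move; black king on a8.
In check: yes, from the white queen on d8.
King squares — a7: attacked by Pb6; b7: attacked by Nd6; b8: attacked by Bc7.
Legal moves for Black: none.
In check with no legal moves → checkmate.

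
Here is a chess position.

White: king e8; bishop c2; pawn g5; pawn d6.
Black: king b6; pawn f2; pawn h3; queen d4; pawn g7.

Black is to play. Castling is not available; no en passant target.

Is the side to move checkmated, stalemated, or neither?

neither

Black to move; black king on b6.
In check: no.
Legal moves for Black include: Kb7, Ka7, Kc6, Ka6, Kc5, Kb5, Ka5, Qf6, Qxd6, Qe5+, Qd5, Qc5, Qh4, Qg4, Qf4, Qe4+, Qc4, Qb4, ... (list truncated; more exist).
Black has legal moves and is not in check → neither.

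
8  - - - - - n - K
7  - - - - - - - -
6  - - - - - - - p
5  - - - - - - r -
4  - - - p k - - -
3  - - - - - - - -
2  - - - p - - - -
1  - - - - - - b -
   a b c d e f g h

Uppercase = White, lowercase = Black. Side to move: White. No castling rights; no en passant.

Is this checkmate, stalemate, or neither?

White to move; white king on h8.
In check: no.
King squares — g7: attacked by Rg5; h7: attacked by Nf8; g8: attacked by Rg5.
Legal moves for White: none.
Not in check and no legal moves → stalemate.

stalemate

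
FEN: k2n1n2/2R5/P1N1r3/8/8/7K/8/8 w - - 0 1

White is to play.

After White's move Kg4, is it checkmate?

no

After Kg4: black king on a8; in check: no.
Black is not in check, so this cannot be checkmate.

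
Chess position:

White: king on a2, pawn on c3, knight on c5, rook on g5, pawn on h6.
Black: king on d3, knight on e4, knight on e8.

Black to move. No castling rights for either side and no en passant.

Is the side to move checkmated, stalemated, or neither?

neither

Black to move; black king on d3.
In check: yes, from the white knight on c5.
King squares — c2: available; d2: available; e2: available; c3: available; e3: available; c4: available; d4: attacked by Pc3; e4: own knight.
Legal moves for Black: Kc4, Ke3, Kxc3, Ke2, Kd2, Kc2, Nxc5.
Black is in check but has 7 legal moves → neither.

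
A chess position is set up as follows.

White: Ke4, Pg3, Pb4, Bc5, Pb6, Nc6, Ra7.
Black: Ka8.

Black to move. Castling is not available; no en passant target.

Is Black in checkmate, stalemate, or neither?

Black to move; black king on a8.
In check: yes, from the white rook on a7.
King squares — a7: attacked by Pb6; b7: attacked by Ra7; b8: attacked by Nc6.
Legal moves for Black: none.
In check with no legal moves → checkmate.

checkmate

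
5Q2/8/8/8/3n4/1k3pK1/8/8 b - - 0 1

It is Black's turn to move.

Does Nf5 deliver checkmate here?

After Nf5: white king on g3; in check: yes, from the black knight on f5.
White has 7 legal replies: Kg4, Kf4, Kh3, Kxf3, Kh2, Kf2, Qxf5.
In check but a legal move exists → not checkmate.

no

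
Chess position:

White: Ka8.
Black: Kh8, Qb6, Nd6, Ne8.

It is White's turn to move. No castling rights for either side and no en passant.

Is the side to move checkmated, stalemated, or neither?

stalemate

White to move; white king on a8.
In check: no.
King squares — a7: attacked by Qb6; b7: attacked by Qb6; b8: attacked by Qb6.
Legal moves for White: none.
Not in check and no legal moves → stalemate.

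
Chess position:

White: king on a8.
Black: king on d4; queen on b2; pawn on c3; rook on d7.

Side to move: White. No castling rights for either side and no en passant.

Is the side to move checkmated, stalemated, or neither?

stalemate

White to move; white king on a8.
In check: no.
King squares — a7: attacked by Rd7; b7: attacked by Qb2; b8: attacked by Qb2.
Legal moves for White: none.
Not in check and no legal moves → stalemate.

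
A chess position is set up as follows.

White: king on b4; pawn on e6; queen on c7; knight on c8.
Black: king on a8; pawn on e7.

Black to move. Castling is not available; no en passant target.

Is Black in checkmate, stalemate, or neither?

Black to move; black king on a8.
In check: no.
King squares — a7: attacked by Qc7; b7: attacked by Qc7; b8: attacked by Qc7.
Legal moves for Black: none.
Not in check and no legal moves → stalemate.

stalemate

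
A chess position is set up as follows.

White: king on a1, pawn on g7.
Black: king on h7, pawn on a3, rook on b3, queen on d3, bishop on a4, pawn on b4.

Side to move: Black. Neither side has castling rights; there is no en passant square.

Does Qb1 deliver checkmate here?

After Qb1: white king on a1; in check: yes, from the black queen on b1.
King squares — b1: attacked by Rb3; a2: attacked by Qb1; b2: attacked by Qb1.
White has no legal moves → checkmate.

yes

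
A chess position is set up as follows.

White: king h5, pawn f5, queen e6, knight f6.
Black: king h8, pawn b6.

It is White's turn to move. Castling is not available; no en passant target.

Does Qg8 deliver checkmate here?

After Qg8: black king on h8; in check: yes, from the white queen on g8.
King squares — g7: attacked by Qg8; h7: attacked by Nf6; g8: attacked by Nf6.
Black has no legal moves → checkmate.

yes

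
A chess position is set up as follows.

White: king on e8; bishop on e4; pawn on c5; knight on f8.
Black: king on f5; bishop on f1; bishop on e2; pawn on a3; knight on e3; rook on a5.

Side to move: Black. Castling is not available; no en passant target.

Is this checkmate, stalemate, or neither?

Black to move; black king on f5.
In check: yes, from the white bishop on e4.
Legal moves for Black: Kf6, Kg5, Ke5, Kg4, Kf4, Kxe4.
Black is in check but has 6 legal moves → neither.

neither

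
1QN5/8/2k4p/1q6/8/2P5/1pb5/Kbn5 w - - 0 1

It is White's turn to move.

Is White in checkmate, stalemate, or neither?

checkmate

White to move; white king on a1.
In check: yes, from the black pawn on b2.
King squares — b1: attacked by Bc2; a2: attacked by Bb1; b2: attacked by Qb5.
Legal moves for White: none.
In check with no legal moves → checkmate.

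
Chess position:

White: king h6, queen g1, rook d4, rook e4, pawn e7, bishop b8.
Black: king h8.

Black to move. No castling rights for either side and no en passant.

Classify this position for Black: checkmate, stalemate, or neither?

stalemate

Black to move; black king on h8.
In check: no.
King squares — g7: attacked by Qg1; h7: attacked by Kh6; g8: attacked by Qg1.
Legal moves for Black: none.
Not in check and no legal moves → stalemate.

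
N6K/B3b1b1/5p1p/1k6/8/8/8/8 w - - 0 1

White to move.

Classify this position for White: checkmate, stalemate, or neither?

neither

White to move; white king on h8.
In check: yes, from the black bishop on g7.
Legal moves for White: Kg8, Kh7, Kxg7.
White is in check but has 3 legal moves → neither.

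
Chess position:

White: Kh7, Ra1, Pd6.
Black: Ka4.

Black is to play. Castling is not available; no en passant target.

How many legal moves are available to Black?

Black to move; king on a4.
In check: yes, from the white rook on a1.
Legal moves: Kb5, Kb4, Kb3.
Count: 3.

3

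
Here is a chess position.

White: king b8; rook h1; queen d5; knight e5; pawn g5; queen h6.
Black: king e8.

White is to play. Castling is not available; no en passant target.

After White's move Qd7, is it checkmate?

After Qd7: black king on e8; in check: yes, from the white queen on d7.
King squares — d7: attacked by Ne5; e7: attacked by Qd7; f7: attacked by Ne5; d8: attacked by Qd7; f8: attacked by Qh6.
Black has no legal moves → checkmate.

yes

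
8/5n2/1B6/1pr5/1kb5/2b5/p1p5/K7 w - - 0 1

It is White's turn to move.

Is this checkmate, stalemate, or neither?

White to move; white king on a1.
In check: yes, from the black bishop on c3.
King squares — b1: attacked by Pa2; a2: attacked by Bc4; b2: attacked by Bc3.
Legal moves for White: none.
In check with no legal moves → checkmate.

checkmate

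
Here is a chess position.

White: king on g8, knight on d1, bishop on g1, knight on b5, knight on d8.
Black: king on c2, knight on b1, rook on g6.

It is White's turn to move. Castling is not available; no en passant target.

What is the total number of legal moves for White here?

4

White to move; king on g8.
In check: yes, from the black rook on g6.
Legal moves: Kh8, Kf8, Kh7, Kf7.
Count: 4.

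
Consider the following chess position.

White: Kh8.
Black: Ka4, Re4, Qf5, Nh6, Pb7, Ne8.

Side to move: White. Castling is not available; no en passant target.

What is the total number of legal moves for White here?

0

White to move; king on h8.
In check: no.
Legal moves: none.
Count: 0.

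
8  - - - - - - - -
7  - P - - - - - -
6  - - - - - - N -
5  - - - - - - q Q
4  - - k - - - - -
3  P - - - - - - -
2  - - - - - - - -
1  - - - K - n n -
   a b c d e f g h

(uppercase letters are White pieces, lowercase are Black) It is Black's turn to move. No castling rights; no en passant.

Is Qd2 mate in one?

After Qd2: white king on d1; in check: yes, from the black queen on d2.
King squares — c1: attacked by Qd2; e1: attacked by Qd2; c2: attacked by Qd2; d2: attacked by Nf1; e2: attacked by Ng1.
White has no legal moves → checkmate.

yes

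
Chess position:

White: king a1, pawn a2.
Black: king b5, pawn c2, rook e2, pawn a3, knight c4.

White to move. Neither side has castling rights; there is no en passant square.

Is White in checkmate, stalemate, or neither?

stalemate

White to move; white king on a1.
In check: no.
King squares — b1: attacked by Pc2; a2: own pawn; b2: attacked by Pa3.
Legal moves for White: none.
Not in check and no legal moves → stalemate.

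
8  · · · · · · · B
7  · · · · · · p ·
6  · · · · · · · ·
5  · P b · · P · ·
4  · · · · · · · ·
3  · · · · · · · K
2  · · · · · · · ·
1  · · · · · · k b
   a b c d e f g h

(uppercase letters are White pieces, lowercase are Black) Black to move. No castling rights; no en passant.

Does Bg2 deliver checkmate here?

After Bg2: white king on h3; in check: yes, from the black bishop on g2.
White has 3 legal replies: Kh4, Kg4, Kg3.
In check but a legal move exists → not checkmate.

no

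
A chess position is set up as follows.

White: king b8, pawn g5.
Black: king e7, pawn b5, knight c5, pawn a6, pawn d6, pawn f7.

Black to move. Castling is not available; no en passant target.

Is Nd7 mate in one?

no

After Nd7: white king on b8; in check: yes, from the black knight on d7.
White has 5 legal replies: Kc8, Ka8, Kc7, Kb7, Ka7.
In check but a legal move exists → not checkmate.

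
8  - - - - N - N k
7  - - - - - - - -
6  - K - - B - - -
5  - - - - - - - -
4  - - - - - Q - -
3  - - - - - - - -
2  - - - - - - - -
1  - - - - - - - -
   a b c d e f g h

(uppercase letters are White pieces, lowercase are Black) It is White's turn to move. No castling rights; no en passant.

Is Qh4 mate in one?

After Qh4: black king on h8; in check: yes, from the white queen on h4.
King squares — g7: attacked by Ne8; h7: attacked by Qh4; g8: attacked by Be6.
Black has no legal moves → checkmate.

yes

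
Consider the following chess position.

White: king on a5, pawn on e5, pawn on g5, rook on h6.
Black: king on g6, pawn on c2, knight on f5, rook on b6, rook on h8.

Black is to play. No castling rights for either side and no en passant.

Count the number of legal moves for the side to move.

5

Black to move; king on g6.
In check: yes, from the white rook on h6.
Legal moves: Kg7, Kf7, Kxg5, Rxh6, Nxh6.
Count: 5.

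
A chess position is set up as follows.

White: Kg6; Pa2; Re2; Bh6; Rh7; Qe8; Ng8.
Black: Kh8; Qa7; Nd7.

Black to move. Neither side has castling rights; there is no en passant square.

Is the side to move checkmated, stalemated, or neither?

checkmate

Black to move; black king on h8.
In check: yes, from the white rook on h7.
King squares — g7: attacked by Kg6; h7: attacked by Kg6; g8: attacked by Qe8.
Legal moves for Black: none.
In check with no legal moves → checkmate.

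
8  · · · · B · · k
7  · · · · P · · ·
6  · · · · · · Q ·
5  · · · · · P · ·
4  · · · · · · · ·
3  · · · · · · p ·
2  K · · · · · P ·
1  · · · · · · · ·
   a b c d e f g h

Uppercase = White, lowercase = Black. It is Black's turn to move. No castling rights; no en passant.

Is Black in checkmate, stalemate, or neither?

stalemate

Black to move; black king on h8.
In check: no.
King squares — g7: attacked by Qg6; h7: attacked by Qg6; g8: attacked by Qg6.
Legal moves for Black: none.
Not in check and no legal moves → stalemate.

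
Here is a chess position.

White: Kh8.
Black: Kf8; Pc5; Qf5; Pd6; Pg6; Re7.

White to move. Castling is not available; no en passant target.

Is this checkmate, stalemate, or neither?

White to move; white king on h8.
In check: no.
King squares — g7: attacked by Re7; h7: attacked by Re7; g8: attacked by Kf8.
Legal moves for White: none.
Not in check and no legal moves → stalemate.

stalemate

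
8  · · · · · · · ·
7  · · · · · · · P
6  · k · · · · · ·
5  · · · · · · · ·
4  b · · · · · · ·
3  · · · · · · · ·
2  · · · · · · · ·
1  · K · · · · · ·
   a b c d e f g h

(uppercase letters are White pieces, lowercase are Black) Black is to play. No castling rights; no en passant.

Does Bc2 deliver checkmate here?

After Bc2: white king on b1; in check: yes, from the black bishop on c2.
White has 5 legal replies: Kxc2, Kb2, Ka2, Kc1, Ka1.
In check but a legal move exists → not checkmate.

no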